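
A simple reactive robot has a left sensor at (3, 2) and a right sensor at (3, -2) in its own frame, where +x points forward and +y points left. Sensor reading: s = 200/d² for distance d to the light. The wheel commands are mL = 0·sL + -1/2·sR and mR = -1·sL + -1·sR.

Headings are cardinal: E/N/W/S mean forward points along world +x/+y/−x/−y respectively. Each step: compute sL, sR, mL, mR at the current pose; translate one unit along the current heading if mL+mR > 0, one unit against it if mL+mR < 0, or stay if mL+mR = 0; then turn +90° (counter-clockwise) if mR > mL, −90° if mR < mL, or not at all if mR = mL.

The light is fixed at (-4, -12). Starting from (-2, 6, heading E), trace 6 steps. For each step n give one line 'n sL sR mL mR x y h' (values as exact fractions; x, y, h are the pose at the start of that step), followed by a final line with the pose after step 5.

n=0: pose=(-2,6,E); sL=8/17, sR=200/281; mL=-100/281, mR=-5648/4777; mL+mR=-7348/4777 → advance -1; mR−mL=-3948/4777 → turn -1·90°
n=1: pose=(-3,6,S); sL=100/117, sR=100/113; mL=-50/113, mR=-23000/13221; mL+mR=-28850/13221 → advance -1; mR−mL=-17150/13221 → turn -1·90°
n=2: pose=(-3,7,W); sL=200/293, sR=40/89; mL=-20/89, mR=-29520/26077; mL+mR=-35380/26077 → advance -1; mR−mL=-23660/26077 → turn -1·90°
n=3: pose=(-2,7,N); sL=50/121, sR=2/5; mL=-1/5, mR=-492/605; mL+mR=-613/605 → advance -1; mR−mL=-371/605 → turn -1·90°
n=4: pose=(-2,6,E); sL=8/17, sR=200/281; mL=-100/281, mR=-5648/4777; mL+mR=-7348/4777 → advance -1; mR−mL=-3948/4777 → turn -1·90°
n=5: pose=(-3,6,S); sL=100/117, sR=100/113; mL=-50/113, mR=-23000/13221; mL+mR=-28850/13221 → advance -1; mR−mL=-17150/13221 → turn -1·90°

0 8/17 200/281 -100/281 -5648/4777 -2 6 E
1 100/117 100/113 -50/113 -23000/13221 -3 6 S
2 200/293 40/89 -20/89 -29520/26077 -3 7 W
3 50/121 2/5 -1/5 -492/605 -2 7 N
4 8/17 200/281 -100/281 -5648/4777 -2 6 E
5 100/117 100/113 -50/113 -23000/13221 -3 6 S
final -3 7 W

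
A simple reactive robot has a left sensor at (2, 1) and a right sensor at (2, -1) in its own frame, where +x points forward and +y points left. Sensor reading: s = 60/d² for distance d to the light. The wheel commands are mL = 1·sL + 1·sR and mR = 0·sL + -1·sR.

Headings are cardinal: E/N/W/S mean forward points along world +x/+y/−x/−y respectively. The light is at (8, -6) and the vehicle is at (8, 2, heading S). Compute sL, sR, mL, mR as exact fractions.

left sensor world pos  = (9, 0); dL² = 37
right sensor world pos = (7, 0); dR² = 37
sL = 60/37 = 60/37
sR = 60/37 = 60/37
mL = 1·sL + 1·sR = 120/37
mR = 0·sL + -1·sR = -60/37

60/37 60/37 120/37 -60/37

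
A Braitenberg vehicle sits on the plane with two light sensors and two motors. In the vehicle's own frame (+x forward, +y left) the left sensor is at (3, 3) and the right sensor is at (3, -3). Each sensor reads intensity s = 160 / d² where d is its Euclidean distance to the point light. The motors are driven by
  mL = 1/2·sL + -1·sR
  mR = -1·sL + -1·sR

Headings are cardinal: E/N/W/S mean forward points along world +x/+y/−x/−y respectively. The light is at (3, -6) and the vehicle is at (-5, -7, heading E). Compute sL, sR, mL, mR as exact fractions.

left sensor world pos  = (-2, -4); dL² = 29
right sensor world pos = (-2, -10); dR² = 41
sL = 160/29 = 160/29
sR = 160/41 = 160/41
mL = 1/2·sL + -1·sR = -1360/1189
mR = -1·sL + -1·sR = -11200/1189

160/29 160/41 -1360/1189 -11200/1189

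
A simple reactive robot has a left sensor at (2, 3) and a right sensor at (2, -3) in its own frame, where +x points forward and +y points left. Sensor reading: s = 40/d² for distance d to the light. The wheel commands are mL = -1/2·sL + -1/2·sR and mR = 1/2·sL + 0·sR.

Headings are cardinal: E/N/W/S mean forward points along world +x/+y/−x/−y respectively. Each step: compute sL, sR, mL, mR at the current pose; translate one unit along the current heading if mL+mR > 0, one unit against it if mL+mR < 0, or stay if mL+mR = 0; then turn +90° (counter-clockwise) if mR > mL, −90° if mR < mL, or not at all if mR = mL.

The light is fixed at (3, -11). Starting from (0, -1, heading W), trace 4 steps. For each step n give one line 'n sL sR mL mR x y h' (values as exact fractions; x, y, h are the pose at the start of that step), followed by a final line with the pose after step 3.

n=0: pose=(0,-1,W); sL=20/37, sR=20/97; mL=-1340/3589, mR=10/37; mL+mR=-10/97 → advance -1; mR−mL=2310/3589 → turn +1·90°
n=1: pose=(1,-1,S); sL=8/13, sR=40/89; mL=-616/1157, mR=4/13; mL+mR=-20/89 → advance -1; mR−mL=972/1157 → turn +1·90°
n=2: pose=(1,0,E); sL=10/49, sR=5/8; mL=-325/784, mR=5/49; mL+mR=-5/16 → advance -1; mR−mL=405/784 → turn +1·90°
n=3: pose=(0,0,N); sL=8/41, sR=40/169; mL=-1496/6929, mR=4/41; mL+mR=-20/169 → advance -1; mR−mL=2172/6929 → turn +1·90°

0 20/37 20/97 -1340/3589 10/37 0 -1 W
1 8/13 40/89 -616/1157 4/13 1 -1 S
2 10/49 5/8 -325/784 5/49 1 0 E
3 8/41 40/169 -1496/6929 4/41 0 0 N
final 0 -1 W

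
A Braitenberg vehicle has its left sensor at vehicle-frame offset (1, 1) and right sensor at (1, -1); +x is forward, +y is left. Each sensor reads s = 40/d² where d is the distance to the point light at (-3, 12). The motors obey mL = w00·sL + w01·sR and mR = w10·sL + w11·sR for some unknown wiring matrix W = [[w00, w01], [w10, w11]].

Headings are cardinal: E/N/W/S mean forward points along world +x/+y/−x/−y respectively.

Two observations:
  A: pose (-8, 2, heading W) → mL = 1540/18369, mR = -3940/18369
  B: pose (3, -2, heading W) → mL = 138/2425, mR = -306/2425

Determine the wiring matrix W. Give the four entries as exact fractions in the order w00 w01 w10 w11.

1 -1/2 1/2 -1

obs A: pose=(-8,2,W) → sL=40/157, sR=40/117, mL=1540/18369, mR=-3940/18369
obs B: pose=(3,-2,W) → sL=4/25, sR=20/97, mL=138/2425, mR=-306/2425
sensor matrix S = [[40/157, 40/117], [4/25, 20/97]]; det S = -19328/8908965
solve [mL_A; mL_B] = S·[w00; w01] and [mR_A; mR_B] = S·[w10; w11]:
  w00 = 1, w01 = -1/2, w10 = 1/2, w11 = -1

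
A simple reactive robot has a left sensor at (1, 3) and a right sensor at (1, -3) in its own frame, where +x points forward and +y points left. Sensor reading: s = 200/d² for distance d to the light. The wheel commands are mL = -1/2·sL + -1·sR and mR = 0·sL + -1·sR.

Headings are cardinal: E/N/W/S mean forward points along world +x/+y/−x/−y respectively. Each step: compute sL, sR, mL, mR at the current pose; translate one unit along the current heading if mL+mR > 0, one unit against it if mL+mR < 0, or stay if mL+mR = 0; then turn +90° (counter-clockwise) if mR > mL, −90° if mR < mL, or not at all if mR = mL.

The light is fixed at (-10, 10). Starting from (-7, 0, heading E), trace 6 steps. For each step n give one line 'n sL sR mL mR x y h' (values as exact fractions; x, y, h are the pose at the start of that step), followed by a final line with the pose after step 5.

0 40/13 40/37 -1260/481 -40/37 -7 0 E
1 100/41 100/53 -6750/2173 -100/53 -8 0 N
2 200/197 40/13 -9180/2561 -40/13 -8 -1 W
3 10/9 25/18 -35/18 -25/18 -7 -1 S
4 40/13 40/37 -1260/481 -40/37 -7 0 E
5 100/41 100/53 -6750/2173 -100/53 -8 0 N
final -8 -1 W

n=0: pose=(-7,0,E); sL=40/13, sR=40/37; mL=-1260/481, mR=-40/37; mL+mR=-1780/481 → advance -1; mR−mL=20/13 → turn +1·90°
n=1: pose=(-8,0,N); sL=100/41, sR=100/53; mL=-6750/2173, mR=-100/53; mL+mR=-10850/2173 → advance -1; mR−mL=50/41 → turn +1·90°
n=2: pose=(-8,-1,W); sL=200/197, sR=40/13; mL=-9180/2561, mR=-40/13; mL+mR=-17060/2561 → advance -1; mR−mL=100/197 → turn +1·90°
n=3: pose=(-7,-1,S); sL=10/9, sR=25/18; mL=-35/18, mR=-25/18; mL+mR=-10/3 → advance -1; mR−mL=5/9 → turn +1·90°
n=4: pose=(-7,0,E); sL=40/13, sR=40/37; mL=-1260/481, mR=-40/37; mL+mR=-1780/481 → advance -1; mR−mL=20/13 → turn +1·90°
n=5: pose=(-8,0,N); sL=100/41, sR=100/53; mL=-6750/2173, mR=-100/53; mL+mR=-10850/2173 → advance -1; mR−mL=50/41 → turn +1·90°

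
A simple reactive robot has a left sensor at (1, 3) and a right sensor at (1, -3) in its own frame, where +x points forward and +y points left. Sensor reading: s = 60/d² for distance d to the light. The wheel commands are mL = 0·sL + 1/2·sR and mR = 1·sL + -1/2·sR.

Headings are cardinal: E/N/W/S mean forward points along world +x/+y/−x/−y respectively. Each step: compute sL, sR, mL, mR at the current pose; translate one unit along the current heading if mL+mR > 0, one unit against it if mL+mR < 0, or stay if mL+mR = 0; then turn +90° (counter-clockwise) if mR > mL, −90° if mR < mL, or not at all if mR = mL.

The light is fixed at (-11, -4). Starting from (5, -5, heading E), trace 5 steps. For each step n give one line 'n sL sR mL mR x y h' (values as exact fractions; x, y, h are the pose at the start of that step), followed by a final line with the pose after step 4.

0 60/293 12/61 6/61 1902/17873 5 -5 E
1 15/49 3/20 3/40 453/1960 6 -5 N
2 12/53 12/53 6/53 6/53 6 -4 W
3 10/39 10/39 5/39 5/39 5 -4 W
4 12/41 12/41 6/41 6/41 4 -4 W
final 3 -4 W

n=0: pose=(5,-5,E); sL=60/293, sR=12/61; mL=6/61, mR=1902/17873; mL+mR=60/293 → advance +1; mR−mL=144/17873 → turn +1·90°
n=1: pose=(6,-5,N); sL=15/49, sR=3/20; mL=3/40, mR=453/1960; mL+mR=15/49 → advance +1; mR−mL=153/980 → turn +1·90°
n=2: pose=(6,-4,W); sL=12/53, sR=12/53; mL=6/53, mR=6/53; mL+mR=12/53 → advance +1; mR−mL=0 → turn +0·90°
n=3: pose=(5,-4,W); sL=10/39, sR=10/39; mL=5/39, mR=5/39; mL+mR=10/39 → advance +1; mR−mL=0 → turn +0·90°
n=4: pose=(4,-4,W); sL=12/41, sR=12/41; mL=6/41, mR=6/41; mL+mR=12/41 → advance +1; mR−mL=0 → turn +0·90°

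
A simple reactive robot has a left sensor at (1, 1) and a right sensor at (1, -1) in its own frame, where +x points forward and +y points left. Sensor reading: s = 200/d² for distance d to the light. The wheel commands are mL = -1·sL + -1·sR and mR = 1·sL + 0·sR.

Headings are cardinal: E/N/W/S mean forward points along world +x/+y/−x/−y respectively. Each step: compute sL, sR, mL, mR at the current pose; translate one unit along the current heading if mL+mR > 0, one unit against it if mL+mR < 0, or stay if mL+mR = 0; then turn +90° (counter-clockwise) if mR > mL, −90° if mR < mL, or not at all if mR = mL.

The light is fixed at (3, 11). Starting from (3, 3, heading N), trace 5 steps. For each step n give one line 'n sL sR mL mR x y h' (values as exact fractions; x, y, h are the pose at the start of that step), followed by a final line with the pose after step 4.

n=0: pose=(3,3,N); sL=4, sR=4; mL=-8, mR=4; mL+mR=-4 → advance -1; mR−mL=12 → turn +1·90°
n=1: pose=(3,2,W); sL=200/101, sR=40/13; mL=-6640/1313, mR=200/101; mL+mR=-40/13 → advance -1; mR−mL=9240/1313 → turn +1·90°
n=2: pose=(4,2,S); sL=25/13, sR=2; mL=-51/13, mR=25/13; mL+mR=-2 → advance -1; mR−mL=76/13 → turn +1·90°
n=3: pose=(4,3,E); sL=200/53, sR=40/17; mL=-5520/901, mR=200/53; mL+mR=-40/17 → advance -1; mR−mL=8920/901 → turn +1·90°
n=4: pose=(3,3,N); sL=4, sR=4; mL=-8, mR=4; mL+mR=-4 → advance -1; mR−mL=12 → turn +1·90°

0 4 4 -8 4 3 3 N
1 200/101 40/13 -6640/1313 200/101 3 2 W
2 25/13 2 -51/13 25/13 4 2 S
3 200/53 40/17 -5520/901 200/53 4 3 E
4 4 4 -8 4 3 3 N
final 3 2 W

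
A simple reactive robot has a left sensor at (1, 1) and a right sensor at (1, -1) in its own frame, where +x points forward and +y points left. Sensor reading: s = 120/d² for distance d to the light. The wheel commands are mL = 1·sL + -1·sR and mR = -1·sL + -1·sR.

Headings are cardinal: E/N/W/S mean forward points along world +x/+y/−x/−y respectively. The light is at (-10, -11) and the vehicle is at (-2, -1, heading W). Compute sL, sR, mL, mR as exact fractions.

12/13 12/17 48/221 -360/221

left sensor world pos  = (-3, -2); dL² = 130
right sensor world pos = (-3, 0); dR² = 170
sL = 120/130 = 12/13
sR = 120/170 = 12/17
mL = 1·sL + -1·sR = 48/221
mR = -1·sL + -1·sR = -360/221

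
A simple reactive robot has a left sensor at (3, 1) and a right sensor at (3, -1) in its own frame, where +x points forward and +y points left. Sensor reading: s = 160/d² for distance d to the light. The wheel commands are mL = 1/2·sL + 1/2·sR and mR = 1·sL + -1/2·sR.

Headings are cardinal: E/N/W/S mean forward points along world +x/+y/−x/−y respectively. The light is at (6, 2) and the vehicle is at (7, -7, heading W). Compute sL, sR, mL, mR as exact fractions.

20/13 40/17 430/221 80/221

left sensor world pos  = (4, -8); dL² = 104
right sensor world pos = (4, -6); dR² = 68
sL = 160/104 = 20/13
sR = 160/68 = 40/17
mL = 1/2·sL + 1/2·sR = 430/221
mR = 1·sL + -1/2·sR = 80/221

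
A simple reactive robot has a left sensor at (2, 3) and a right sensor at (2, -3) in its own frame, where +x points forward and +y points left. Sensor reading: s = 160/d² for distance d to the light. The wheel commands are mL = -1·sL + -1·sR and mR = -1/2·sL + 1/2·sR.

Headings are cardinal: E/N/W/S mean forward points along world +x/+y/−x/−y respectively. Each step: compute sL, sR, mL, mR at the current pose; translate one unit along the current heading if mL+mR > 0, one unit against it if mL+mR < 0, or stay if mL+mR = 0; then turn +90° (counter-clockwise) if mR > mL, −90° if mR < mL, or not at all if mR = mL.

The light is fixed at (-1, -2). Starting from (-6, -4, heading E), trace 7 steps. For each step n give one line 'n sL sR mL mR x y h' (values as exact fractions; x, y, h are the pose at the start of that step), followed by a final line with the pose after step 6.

n=0: pose=(-6,-4,E); sL=16, sR=80/17; mL=-352/17, mR=-96/17; mL+mR=-448/17 → advance -1; mR−mL=256/17 → turn +1·90°
n=1: pose=(-7,-4,N); sL=160/81, sR=160/9; mL=-1600/81, mR=640/81; mL+mR=-320/27 → advance -1; mR−mL=2240/81 → turn +1·90°
n=2: pose=(-7,-5,W); sL=8/5, sR=5/2; mL=-41/10, mR=9/20; mL+mR=-73/20 → advance -1; mR−mL=91/20 → turn +1·90°
n=3: pose=(-6,-5,S); sL=160/29, sR=160/89; mL=-18880/2581, mR=-4800/2581; mL+mR=-23680/2581 → advance -1; mR−mL=14080/2581 → turn +1·90°
n=4: pose=(-6,-4,E); sL=16, sR=80/17; mL=-352/17, mR=-96/17; mL+mR=-448/17 → advance -1; mR−mL=256/17 → turn +1·90°
n=5: pose=(-7,-4,N); sL=160/81, sR=160/9; mL=-1600/81, mR=640/81; mL+mR=-320/27 → advance -1; mR−mL=2240/81 → turn +1·90°
n=6: pose=(-7,-5,W); sL=8/5, sR=5/2; mL=-41/10, mR=9/20; mL+mR=-73/20 → advance -1; mR−mL=91/20 → turn +1·90°

0 16 80/17 -352/17 -96/17 -6 -4 E
1 160/81 160/9 -1600/81 640/81 -7 -4 N
2 8/5 5/2 -41/10 9/20 -7 -5 W
3 160/29 160/89 -18880/2581 -4800/2581 -6 -5 S
4 16 80/17 -352/17 -96/17 -6 -4 E
5 160/81 160/9 -1600/81 640/81 -7 -4 N
6 8/5 5/2 -41/10 9/20 -7 -5 W
final -6 -5 S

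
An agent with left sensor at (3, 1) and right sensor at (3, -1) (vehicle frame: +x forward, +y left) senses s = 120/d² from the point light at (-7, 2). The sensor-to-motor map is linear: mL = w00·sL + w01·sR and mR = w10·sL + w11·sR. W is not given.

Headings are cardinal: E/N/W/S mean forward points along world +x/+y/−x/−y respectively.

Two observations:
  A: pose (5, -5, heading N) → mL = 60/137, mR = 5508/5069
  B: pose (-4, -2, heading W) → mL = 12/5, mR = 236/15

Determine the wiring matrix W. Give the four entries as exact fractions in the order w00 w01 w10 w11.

obs A: pose=(5,-5,N) → sL=120/137, sR=24/37, mL=60/137, mR=5508/5069
obs B: pose=(-4,-2,W) → sL=24/5, sR=40/3, mL=12/5, mR=236/15
sensor matrix S = [[120/137, 24/37], [24/5, 40/3]]; det S = 217088/25345
solve [mL_A; mL_B] = S·[w00; w01] and [mR_A; mR_B] = S·[w10; w11]:
  w00 = 1/2, w01 = 0, w10 = 1/2, w11 = 1

1/2 0 1/2 1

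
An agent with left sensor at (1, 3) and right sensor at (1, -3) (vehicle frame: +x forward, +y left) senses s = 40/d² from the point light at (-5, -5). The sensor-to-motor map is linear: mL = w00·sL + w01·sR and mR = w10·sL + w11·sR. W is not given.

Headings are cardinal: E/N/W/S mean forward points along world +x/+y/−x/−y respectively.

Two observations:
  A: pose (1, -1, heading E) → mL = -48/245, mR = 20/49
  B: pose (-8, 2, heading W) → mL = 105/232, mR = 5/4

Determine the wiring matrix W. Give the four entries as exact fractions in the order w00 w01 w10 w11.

1/2 -1/2 1 0

obs A: pose=(1,-1,E) → sL=20/49, sR=4/5, mL=-48/245, mR=20/49
obs B: pose=(-8,2,W) → sL=5/4, sR=10/29, mL=105/232, mR=5/4
sensor matrix S = [[20/49, 4/5], [5/4, 10/29]]; det S = -1221/1421
solve [mL_A; mL_B] = S·[w00; w01] and [mR_A; mR_B] = S·[w10; w11]:
  w00 = 1/2, w01 = -1/2, w10 = 1, w11 = 0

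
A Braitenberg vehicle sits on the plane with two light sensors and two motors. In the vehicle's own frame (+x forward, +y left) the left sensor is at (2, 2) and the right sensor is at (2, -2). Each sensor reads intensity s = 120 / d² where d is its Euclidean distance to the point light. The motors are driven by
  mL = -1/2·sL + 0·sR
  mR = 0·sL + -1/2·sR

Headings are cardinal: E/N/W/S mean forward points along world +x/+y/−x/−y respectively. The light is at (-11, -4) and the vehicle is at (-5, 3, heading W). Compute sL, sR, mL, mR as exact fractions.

120/41 120/97 -60/41 -60/97

left sensor world pos  = (-7, 1); dL² = 41
right sensor world pos = (-7, 5); dR² = 97
sL = 120/41 = 120/41
sR = 120/97 = 120/97
mL = -1/2·sL + 0·sR = -60/41
mR = 0·sL + -1/2·sR = -60/97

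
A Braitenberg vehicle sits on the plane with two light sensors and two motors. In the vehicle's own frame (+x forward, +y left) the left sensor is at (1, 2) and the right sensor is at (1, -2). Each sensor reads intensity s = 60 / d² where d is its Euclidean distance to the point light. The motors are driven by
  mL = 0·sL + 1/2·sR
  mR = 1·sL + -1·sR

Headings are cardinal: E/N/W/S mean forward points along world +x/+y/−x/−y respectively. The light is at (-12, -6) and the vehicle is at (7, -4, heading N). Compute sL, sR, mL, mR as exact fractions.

left sensor world pos  = (5, -3); dL² = 298
right sensor world pos = (9, -3); dR² = 450
sL = 60/298 = 30/149
sR = 60/450 = 2/15
mL = 0·sL + 1/2·sR = 1/15
mR = 1·sL + -1·sR = 152/2235

30/149 2/15 1/15 152/2235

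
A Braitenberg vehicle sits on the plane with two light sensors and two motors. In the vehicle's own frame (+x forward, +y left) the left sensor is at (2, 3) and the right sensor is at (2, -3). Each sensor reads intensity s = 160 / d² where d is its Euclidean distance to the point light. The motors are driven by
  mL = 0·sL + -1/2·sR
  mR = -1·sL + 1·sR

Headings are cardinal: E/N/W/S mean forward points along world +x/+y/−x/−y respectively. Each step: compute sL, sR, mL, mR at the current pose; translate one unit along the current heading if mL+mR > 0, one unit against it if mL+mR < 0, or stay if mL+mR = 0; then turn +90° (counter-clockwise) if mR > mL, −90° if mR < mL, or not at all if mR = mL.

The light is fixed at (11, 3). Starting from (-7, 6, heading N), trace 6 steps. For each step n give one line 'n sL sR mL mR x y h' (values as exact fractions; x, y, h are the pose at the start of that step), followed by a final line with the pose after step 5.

0 80/233 16/25 -8/25 1728/5825 -7 6 N
1 160/401 32/85 -16/85 -768/34085 -7 5 W
2 40/49 2/5 -1/5 -102/245 -6 5 S
3 160/361 160/397 -80/397 -5760/143317 -6 6 W
4 16/17 80/181 -40/181 -1536/3077 -5 6 S
5 32/65 160/373 -80/373 -1536/24245 -5 7 W
final -4 7 S

n=0: pose=(-7,6,N); sL=80/233, sR=16/25; mL=-8/25, mR=1728/5825; mL+mR=-136/5825 → advance -1; mR−mL=3592/5825 → turn +1·90°
n=1: pose=(-7,5,W); sL=160/401, sR=32/85; mL=-16/85, mR=-768/34085; mL+mR=-7184/34085 → advance -1; mR−mL=5648/34085 → turn +1·90°
n=2: pose=(-6,5,S); sL=40/49, sR=2/5; mL=-1/5, mR=-102/245; mL+mR=-151/245 → advance -1; mR−mL=-53/245 → turn -1·90°
n=3: pose=(-6,6,W); sL=160/361, sR=160/397; mL=-80/397, mR=-5760/143317; mL+mR=-34640/143317 → advance -1; mR−mL=23120/143317 → turn +1·90°
n=4: pose=(-5,6,S); sL=16/17, sR=80/181; mL=-40/181, mR=-1536/3077; mL+mR=-2216/3077 → advance -1; mR−mL=-856/3077 → turn -1·90°
n=5: pose=(-5,7,W); sL=32/65, sR=160/373; mL=-80/373, mR=-1536/24245; mL+mR=-6736/24245 → advance -1; mR−mL=3664/24245 → turn +1·90°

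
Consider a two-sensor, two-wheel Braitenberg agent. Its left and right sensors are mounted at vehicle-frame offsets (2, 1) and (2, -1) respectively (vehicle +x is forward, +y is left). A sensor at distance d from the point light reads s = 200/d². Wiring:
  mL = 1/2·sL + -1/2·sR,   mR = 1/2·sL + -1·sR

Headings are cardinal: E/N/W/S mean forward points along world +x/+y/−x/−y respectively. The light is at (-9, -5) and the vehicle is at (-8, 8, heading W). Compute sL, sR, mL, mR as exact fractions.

40/29 200/197 1040/5713 -1860/5713

left sensor world pos  = (-10, 7); dL² = 145
right sensor world pos = (-10, 9); dR² = 197
sL = 200/145 = 40/29
sR = 200/197 = 200/197
mL = 1/2·sL + -1/2·sR = 1040/5713
mR = 1/2·sL + -1·sR = -1860/5713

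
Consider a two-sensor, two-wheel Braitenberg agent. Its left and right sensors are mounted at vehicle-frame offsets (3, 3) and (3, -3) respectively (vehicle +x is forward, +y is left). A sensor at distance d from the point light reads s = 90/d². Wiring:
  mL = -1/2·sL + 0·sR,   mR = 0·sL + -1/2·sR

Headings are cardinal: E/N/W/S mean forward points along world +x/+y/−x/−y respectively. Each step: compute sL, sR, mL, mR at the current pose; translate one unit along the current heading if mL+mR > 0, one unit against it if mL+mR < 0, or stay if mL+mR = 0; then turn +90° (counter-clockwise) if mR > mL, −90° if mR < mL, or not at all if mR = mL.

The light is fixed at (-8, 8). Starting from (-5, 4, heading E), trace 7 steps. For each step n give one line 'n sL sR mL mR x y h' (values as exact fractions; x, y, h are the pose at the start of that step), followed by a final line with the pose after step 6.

n=0: pose=(-5,4,E); sL=90/37, sR=18/17; mL=-45/37, mR=-9/17; mL+mR=-1098/629 → advance -1; mR−mL=432/629 → turn +1·90°
n=1: pose=(-6,4,N); sL=45, sR=45/13; mL=-45/2, mR=-45/26; mL+mR=-315/13 → advance -1; mR−mL=270/13 → turn +1·90°
n=2: pose=(-6,3,W); sL=18/13, sR=18; mL=-9/13, mR=-9; mL+mR=-126/13 → advance -1; mR−mL=-108/13 → turn -1·90°
n=3: pose=(-5,3,N); sL=45/2, sR=9/4; mL=-45/4, mR=-9/8; mL+mR=-99/8 → advance -1; mR−mL=81/8 → turn +1·90°
n=4: pose=(-5,2,W); sL=10/9, sR=10; mL=-5/9, mR=-5; mL+mR=-50/9 → advance -1; mR−mL=-40/9 → turn -1·90°
n=5: pose=(-4,2,N); sL=9, sR=45/29; mL=-9/2, mR=-45/58; mL+mR=-153/29 → advance -1; mR−mL=108/29 → turn +1·90°
n=6: pose=(-4,1,W); sL=90/101, sR=90/17; mL=-45/101, mR=-45/17; mL+mR=-5310/1717 → advance -1; mR−mL=-3780/1717 → turn -1·90°

0 90/37 18/17 -45/37 -9/17 -5 4 E
1 45 45/13 -45/2 -45/26 -6 4 N
2 18/13 18 -9/13 -9 -6 3 W
3 45/2 9/4 -45/4 -9/8 -5 3 N
4 10/9 10 -5/9 -5 -5 2 W
5 9 45/29 -9/2 -45/58 -4 2 N
6 90/101 90/17 -45/101 -45/17 -4 1 W
final -3 1 N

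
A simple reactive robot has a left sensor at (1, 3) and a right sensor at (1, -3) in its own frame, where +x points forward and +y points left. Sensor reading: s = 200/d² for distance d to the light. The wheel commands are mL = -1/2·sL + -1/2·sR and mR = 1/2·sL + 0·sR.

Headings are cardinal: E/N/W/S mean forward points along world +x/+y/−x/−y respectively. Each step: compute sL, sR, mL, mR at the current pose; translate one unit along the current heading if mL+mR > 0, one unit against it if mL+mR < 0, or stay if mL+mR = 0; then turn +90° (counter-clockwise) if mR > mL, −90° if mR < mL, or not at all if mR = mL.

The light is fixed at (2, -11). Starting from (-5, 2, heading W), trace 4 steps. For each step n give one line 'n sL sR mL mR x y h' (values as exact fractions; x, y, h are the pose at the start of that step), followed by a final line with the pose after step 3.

0 50/41 5/8 -605/656 25/41 -5 2 W
1 200/153 8/9 -56/51 100/153 -4 2 S
2 100/157 100/73 -11500/11461 50/157 -4 3 E
3 8/13 200/241 -2264/3133 4/13 -5 3 N
final -5 2 W

n=0: pose=(-5,2,W); sL=50/41, sR=5/8; mL=-605/656, mR=25/41; mL+mR=-5/16 → advance -1; mR−mL=1005/656 → turn +1·90°
n=1: pose=(-4,2,S); sL=200/153, sR=8/9; mL=-56/51, mR=100/153; mL+mR=-4/9 → advance -1; mR−mL=268/153 → turn +1·90°
n=2: pose=(-4,3,E); sL=100/157, sR=100/73; mL=-11500/11461, mR=50/157; mL+mR=-50/73 → advance -1; mR−mL=15150/11461 → turn +1·90°
n=3: pose=(-5,3,N); sL=8/13, sR=200/241; mL=-2264/3133, mR=4/13; mL+mR=-100/241 → advance -1; mR−mL=3228/3133 → turn +1·90°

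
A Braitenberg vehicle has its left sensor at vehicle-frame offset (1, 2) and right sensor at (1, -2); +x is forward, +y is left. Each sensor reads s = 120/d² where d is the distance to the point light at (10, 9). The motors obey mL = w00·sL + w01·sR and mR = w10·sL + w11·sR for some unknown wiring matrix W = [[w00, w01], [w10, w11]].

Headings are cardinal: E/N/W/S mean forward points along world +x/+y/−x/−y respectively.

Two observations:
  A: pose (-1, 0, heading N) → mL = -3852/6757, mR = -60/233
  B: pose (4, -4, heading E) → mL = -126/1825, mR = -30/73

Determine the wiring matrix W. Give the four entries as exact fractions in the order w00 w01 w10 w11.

1/2 -1 -1/2 0

obs A: pose=(-1,0,N) → sL=120/233, sR=24/29, mL=-3852/6757, mR=-60/233
obs B: pose=(4,-4,E) → sL=60/73, sR=12/25, mL=-126/1825, mR=-30/73
sensor matrix S = [[120/233, 24/29], [60/73, 12/25]]; det S = -1067904/2466305
solve [mL_A; mL_B] = S·[w00; w01] and [mR_A; mR_B] = S·[w10; w11]:
  w00 = 1/2, w01 = -1, w10 = -1/2, w11 = 0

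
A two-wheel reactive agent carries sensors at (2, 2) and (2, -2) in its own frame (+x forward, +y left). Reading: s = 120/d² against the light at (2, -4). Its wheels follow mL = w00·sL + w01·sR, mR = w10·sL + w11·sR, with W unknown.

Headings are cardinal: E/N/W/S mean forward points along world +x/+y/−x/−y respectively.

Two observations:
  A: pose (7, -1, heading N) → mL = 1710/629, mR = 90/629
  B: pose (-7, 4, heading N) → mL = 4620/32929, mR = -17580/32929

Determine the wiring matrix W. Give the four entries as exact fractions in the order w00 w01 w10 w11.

obs A: pose=(7,-1,N) → sL=60/17, sR=60/37, mL=1710/629, mR=90/629
obs B: pose=(-7,4,N) → sL=120/221, sR=120/149, mL=4620/32929, mR=-17580/32929
sensor matrix S = [[60/17, 60/37], [120/221, 120/149]]; det S = 2390400/1218373
solve [mL_A; mL_B] = S·[w00; w01] and [mR_A; mR_B] = S·[w10; w11]:
  w00 = 1, w01 = -1/2, w10 = 1/2, w11 = -1

1 -1/2 1/2 -1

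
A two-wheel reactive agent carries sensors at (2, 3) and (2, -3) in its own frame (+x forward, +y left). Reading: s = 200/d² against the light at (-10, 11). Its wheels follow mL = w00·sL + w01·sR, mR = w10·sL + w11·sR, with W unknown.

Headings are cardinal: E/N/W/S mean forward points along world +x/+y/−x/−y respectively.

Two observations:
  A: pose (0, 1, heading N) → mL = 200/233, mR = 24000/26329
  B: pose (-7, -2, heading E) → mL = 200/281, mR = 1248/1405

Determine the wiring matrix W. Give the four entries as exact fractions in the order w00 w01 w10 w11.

obs A: pose=(0,1,N) → sL=200/113, sR=200/233, mL=200/233, mR=24000/26329
obs B: pose=(-7,-2,E) → sL=8/5, sR=200/281, mL=200/281, mR=1248/1405
sensor matrix S = [[200/113, 200/233], [8/5, 200/281]]; det S = -840960/7398449
solve [mL_A; mL_B] = S·[w00; w01] and [mR_A; mR_B] = S·[w10; w11]:
  w00 = 0, w01 = 1, w10 = 1, w11 = -1

0 1 1 -1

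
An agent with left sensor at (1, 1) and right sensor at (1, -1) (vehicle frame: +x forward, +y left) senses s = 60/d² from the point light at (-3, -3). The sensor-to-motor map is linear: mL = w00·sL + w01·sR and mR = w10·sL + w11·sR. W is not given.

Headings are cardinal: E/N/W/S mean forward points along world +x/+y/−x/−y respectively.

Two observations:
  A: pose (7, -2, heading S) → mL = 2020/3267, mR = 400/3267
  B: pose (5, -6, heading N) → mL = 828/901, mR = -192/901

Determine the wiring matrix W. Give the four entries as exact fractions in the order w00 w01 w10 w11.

1/2 1/2 -1/2 1/2

obs A: pose=(7,-2,S) → sL=60/121, sR=20/27, mL=2020/3267, mR=400/3267
obs B: pose=(5,-6,N) → sL=60/53, sR=12/17, mL=828/901, mR=-192/901
sensor matrix S = [[60/121, 20/27], [60/53, 12/17]]; det S = -479360/981189
solve [mL_A; mL_B] = S·[w00; w01] and [mR_A; mR_B] = S·[w10; w11]:
  w00 = 1/2, w01 = 1/2, w10 = -1/2, w11 = 1/2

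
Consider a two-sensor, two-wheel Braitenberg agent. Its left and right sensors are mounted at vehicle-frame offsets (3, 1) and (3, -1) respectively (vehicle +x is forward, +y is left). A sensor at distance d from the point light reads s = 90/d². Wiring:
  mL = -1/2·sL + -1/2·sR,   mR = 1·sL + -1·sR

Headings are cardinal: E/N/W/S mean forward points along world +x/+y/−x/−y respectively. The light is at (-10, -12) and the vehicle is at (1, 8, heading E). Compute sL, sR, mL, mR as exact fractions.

90/637 90/557 -53730/354809 -7200/354809

left sensor world pos  = (4, 9); dL² = 637
right sensor world pos = (4, 7); dR² = 557
sL = 90/637 = 90/637
sR = 90/557 = 90/557
mL = -1/2·sL + -1/2·sR = -53730/354809
mR = 1·sL + -1·sR = -7200/354809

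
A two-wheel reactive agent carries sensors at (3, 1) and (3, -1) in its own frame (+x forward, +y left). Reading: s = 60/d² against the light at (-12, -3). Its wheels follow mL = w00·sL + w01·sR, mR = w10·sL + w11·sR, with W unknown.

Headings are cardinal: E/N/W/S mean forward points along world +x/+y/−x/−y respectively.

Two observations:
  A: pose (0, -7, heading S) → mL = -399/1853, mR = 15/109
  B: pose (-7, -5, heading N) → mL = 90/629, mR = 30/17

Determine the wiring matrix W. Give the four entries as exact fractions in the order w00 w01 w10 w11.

1/2 -1 1/2 0

obs A: pose=(0,-7,S) → sL=30/109, sR=6/17, mL=-399/1853, mR=15/109
obs B: pose=(-7,-5,N) → sL=60/17, sR=60/37, mL=90/629, mR=30/17
sensor matrix S = [[30/109, 6/17], [60/17, 60/37]]; det S = -931680/1165537
solve [mL_A; mL_B] = S·[w00; w01] and [mR_A; mR_B] = S·[w10; w11]:
  w00 = 1/2, w01 = -1, w10 = 1/2, w11 = 0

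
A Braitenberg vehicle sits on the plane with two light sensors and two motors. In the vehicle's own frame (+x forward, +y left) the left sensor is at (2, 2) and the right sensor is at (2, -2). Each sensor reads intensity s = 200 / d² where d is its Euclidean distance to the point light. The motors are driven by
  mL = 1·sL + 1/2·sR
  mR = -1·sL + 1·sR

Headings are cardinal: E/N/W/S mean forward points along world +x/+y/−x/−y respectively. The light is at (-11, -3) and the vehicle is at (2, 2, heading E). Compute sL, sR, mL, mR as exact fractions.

100/137 100/117 18550/16029 2000/16029

left sensor world pos  = (4, 4); dL² = 274
right sensor world pos = (4, 0); dR² = 234
sL = 200/274 = 100/137
sR = 200/234 = 100/117
mL = 1·sL + 1/2·sR = 18550/16029
mR = -1·sL + 1·sR = 2000/16029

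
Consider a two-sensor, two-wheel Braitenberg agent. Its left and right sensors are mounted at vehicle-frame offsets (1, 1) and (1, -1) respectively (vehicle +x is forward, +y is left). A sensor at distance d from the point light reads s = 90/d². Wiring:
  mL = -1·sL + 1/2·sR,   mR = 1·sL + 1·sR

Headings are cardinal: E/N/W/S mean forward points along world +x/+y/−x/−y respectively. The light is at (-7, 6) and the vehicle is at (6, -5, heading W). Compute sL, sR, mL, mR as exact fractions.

5/16 45/122 -125/976 665/976

left sensor world pos  = (5, -6); dL² = 288
right sensor world pos = (5, -4); dR² = 244
sL = 90/288 = 5/16
sR = 90/244 = 45/122
mL = -1·sL + 1/2·sR = -125/976
mR = 1·sL + 1·sR = 665/976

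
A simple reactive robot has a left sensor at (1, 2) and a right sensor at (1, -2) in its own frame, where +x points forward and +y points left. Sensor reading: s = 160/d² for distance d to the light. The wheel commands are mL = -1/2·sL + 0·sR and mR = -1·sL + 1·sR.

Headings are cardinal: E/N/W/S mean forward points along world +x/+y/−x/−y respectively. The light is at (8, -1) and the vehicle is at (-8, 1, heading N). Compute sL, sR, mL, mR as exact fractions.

left sensor world pos  = (-10, 2); dL² = 333
right sensor world pos = (-6, 2); dR² = 205
sL = 160/333 = 160/333
sR = 160/205 = 32/41
mL = -1/2·sL + 0·sR = -80/333
mR = -1·sL + 1·sR = 4096/13653

160/333 32/41 -80/333 4096/13653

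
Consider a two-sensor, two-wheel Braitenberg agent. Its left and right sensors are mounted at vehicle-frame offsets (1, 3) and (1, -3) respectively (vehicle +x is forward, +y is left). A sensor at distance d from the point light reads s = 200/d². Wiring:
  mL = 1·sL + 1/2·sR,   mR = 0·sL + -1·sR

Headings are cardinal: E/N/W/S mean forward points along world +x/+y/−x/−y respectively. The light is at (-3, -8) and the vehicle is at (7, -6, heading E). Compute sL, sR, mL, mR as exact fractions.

left sensor world pos  = (8, -3); dL² = 146
right sensor world pos = (8, -9); dR² = 122
sL = 200/146 = 100/73
sR = 200/122 = 100/61
mL = 1·sL + 1/2·sR = 9750/4453
mR = 0·sL + -1·sR = -100/61

100/73 100/61 9750/4453 -100/61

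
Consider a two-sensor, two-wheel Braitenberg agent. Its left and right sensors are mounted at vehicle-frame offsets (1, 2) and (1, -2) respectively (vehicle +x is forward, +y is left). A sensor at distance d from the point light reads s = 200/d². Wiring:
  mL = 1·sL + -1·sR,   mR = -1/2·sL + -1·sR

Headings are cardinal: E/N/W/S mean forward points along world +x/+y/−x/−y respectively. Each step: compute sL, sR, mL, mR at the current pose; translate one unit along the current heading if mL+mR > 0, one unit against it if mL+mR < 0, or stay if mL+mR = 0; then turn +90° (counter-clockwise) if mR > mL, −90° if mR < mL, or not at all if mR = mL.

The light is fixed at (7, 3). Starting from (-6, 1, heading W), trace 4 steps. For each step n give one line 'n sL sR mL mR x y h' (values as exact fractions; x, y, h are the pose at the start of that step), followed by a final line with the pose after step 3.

n=0: pose=(-6,1,W); sL=50/53, sR=50/49; mL=-200/2597, mR=-3875/2597; mL+mR=-4075/2597 → advance -1; mR−mL=-75/53 → turn -1·90°
n=1: pose=(-5,1,N); sL=200/197, sR=200/101; mL=-19200/19897, mR=-49500/19897; mL+mR=-68700/19897 → advance -1; mR−mL=-300/197 → turn -1·90°
n=2: pose=(-5,0,E); sL=100/61, sR=100/73; mL=1200/4453, mR=-9750/4453; mL+mR=-8550/4453 → advance -1; mR−mL=-150/61 → turn -1·90°
n=3: pose=(-6,0,S); sL=200/137, sR=200/241; mL=20800/33017, mR=-51500/33017; mL+mR=-30700/33017 → advance -1; mR−mL=-300/137 → turn -1·90°

0 50/53 50/49 -200/2597 -3875/2597 -6 1 W
1 200/197 200/101 -19200/19897 -49500/19897 -5 1 N
2 100/61 100/73 1200/4453 -9750/4453 -5 0 E
3 200/137 200/241 20800/33017 -51500/33017 -6 0 S
final -6 1 W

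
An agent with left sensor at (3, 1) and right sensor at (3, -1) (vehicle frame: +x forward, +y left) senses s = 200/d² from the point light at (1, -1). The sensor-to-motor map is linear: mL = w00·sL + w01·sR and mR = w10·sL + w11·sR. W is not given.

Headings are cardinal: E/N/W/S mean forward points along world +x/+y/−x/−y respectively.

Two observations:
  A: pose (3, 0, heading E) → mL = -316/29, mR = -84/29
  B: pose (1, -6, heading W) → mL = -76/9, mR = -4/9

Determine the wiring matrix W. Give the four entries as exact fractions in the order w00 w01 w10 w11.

obs A: pose=(3,0,E) → sL=200/29, sR=8, mL=-316/29, mR=-84/29
obs B: pose=(1,-6,W) → sL=40/9, sR=8, mL=-76/9, mR=-4/9
sensor matrix S = [[200/29, 8], [40/9, 8]]; det S = 5120/261
solve [mL_A; mL_B] = S·[w00; w01] and [mR_A; mR_B] = S·[w10; w11]:
  w00 = -1, w01 = -1/2, w10 = -1, w11 = 1/2

-1 -1/2 -1 1/2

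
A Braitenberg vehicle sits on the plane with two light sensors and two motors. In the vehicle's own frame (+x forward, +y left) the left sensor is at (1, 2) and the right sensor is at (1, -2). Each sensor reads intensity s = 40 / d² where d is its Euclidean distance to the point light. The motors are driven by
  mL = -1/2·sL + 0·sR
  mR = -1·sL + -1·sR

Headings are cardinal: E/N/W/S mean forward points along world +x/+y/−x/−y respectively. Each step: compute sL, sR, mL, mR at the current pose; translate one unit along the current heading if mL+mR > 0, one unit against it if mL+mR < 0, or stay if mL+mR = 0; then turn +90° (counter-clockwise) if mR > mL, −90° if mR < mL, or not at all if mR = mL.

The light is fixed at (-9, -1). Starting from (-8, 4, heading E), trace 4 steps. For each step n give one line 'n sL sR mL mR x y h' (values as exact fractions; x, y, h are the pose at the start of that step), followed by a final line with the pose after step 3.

n=0: pose=(-8,4,E); sL=40/53, sR=40/13; mL=-20/53, mR=-2640/689; mL+mR=-2900/689 → advance -1; mR−mL=-2380/689 → turn -1·90°
n=1: pose=(-9,4,S); sL=2, sR=2; mL=-1, mR=-4; mL+mR=-5 → advance -1; mR−mL=-3 → turn -1·90°
n=2: pose=(-9,5,W); sL=40/17, sR=8/13; mL=-20/17, mR=-656/221; mL+mR=-916/221 → advance -1; mR−mL=-396/221 → turn -1·90°
n=3: pose=(-8,5,N); sL=4/5, sR=20/29; mL=-2/5, mR=-216/145; mL+mR=-274/145 → advance -1; mR−mL=-158/145 → turn -1·90°

0 40/53 40/13 -20/53 -2640/689 -8 4 E
1 2 2 -1 -4 -9 4 S
2 40/17 8/13 -20/17 -656/221 -9 5 W
3 4/5 20/29 -2/5 -216/145 -8 5 N
final -8 4 E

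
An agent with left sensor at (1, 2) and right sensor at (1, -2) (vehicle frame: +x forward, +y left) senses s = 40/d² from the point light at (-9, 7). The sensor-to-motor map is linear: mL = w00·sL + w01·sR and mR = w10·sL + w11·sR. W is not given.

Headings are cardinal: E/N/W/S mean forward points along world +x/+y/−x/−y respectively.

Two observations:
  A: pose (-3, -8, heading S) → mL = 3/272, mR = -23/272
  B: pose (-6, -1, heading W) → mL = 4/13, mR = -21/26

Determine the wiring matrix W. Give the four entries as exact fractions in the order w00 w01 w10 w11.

obs A: pose=(-3,-8,S) → sL=1/8, sR=5/34, mL=3/272, mR=-23/272
obs B: pose=(-6,-1,W) → sL=5/13, sR=1, mL=4/13, mR=-21/26
sensor matrix S = [[1/8, 5/34], [5/13, 1]]; det S = 121/1768
solve [mL_A; mL_B] = S·[w00; w01] and [mR_A; mR_B] = S·[w10; w11]:
  w00 = -1/2, w01 = 1/2, w10 = 1/2, w11 = -1

-1/2 1/2 1/2 -1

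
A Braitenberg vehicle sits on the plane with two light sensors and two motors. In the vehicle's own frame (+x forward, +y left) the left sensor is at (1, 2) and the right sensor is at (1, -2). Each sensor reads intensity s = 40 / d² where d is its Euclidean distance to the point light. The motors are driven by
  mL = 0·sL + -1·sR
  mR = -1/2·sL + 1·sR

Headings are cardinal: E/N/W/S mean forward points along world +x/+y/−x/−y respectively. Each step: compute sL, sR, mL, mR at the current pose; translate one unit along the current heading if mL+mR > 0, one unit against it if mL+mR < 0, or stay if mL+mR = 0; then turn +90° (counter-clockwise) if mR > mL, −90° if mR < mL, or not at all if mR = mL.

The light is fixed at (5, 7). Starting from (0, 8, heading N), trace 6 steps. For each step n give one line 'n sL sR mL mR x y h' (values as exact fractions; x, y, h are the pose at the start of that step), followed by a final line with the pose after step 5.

0 40/53 40/13 -40/13 1860/689 0 8 N
1 1 1 -1 1/2 0 7 W
2 8 40/37 -40/37 -108/37 1 7 S
3 20/13 20/17 -20/17 90/221 1 8 W
4 40 8/5 -8/5 -92/5 2 8 S
5 5/2 5/4 -5/4 0 2 9 W
final 3 9 S

n=0: pose=(0,8,N); sL=40/53, sR=40/13; mL=-40/13, mR=1860/689; mL+mR=-20/53 → advance -1; mR−mL=3980/689 → turn +1·90°
n=1: pose=(0,7,W); sL=1, sR=1; mL=-1, mR=1/2; mL+mR=-1/2 → advance -1; mR−mL=3/2 → turn +1·90°
n=2: pose=(1,7,S); sL=8, sR=40/37; mL=-40/37, mR=-108/37; mL+mR=-4 → advance -1; mR−mL=-68/37 → turn -1·90°
n=3: pose=(1,8,W); sL=20/13, sR=20/17; mL=-20/17, mR=90/221; mL+mR=-10/13 → advance -1; mR−mL=350/221 → turn +1·90°
n=4: pose=(2,8,S); sL=40, sR=8/5; mL=-8/5, mR=-92/5; mL+mR=-20 → advance -1; mR−mL=-84/5 → turn -1·90°
n=5: pose=(2,9,W); sL=5/2, sR=5/4; mL=-5/4, mR=0; mL+mR=-5/4 → advance -1; mR−mL=5/4 → turn +1·90°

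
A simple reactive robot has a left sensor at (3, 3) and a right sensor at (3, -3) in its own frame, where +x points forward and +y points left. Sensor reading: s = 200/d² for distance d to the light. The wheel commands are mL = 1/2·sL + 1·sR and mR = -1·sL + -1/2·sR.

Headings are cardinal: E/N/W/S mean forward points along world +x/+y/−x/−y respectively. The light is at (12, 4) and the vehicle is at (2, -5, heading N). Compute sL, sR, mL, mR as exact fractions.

40/41 40/17 1980/697 -1500/697

left sensor world pos  = (-1, -2); dL² = 205
right sensor world pos = (5, -2); dR² = 85
sL = 200/205 = 40/41
sR = 200/85 = 40/17
mL = 1/2·sL + 1·sR = 1980/697
mR = -1·sL + -1/2·sR = -1500/697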